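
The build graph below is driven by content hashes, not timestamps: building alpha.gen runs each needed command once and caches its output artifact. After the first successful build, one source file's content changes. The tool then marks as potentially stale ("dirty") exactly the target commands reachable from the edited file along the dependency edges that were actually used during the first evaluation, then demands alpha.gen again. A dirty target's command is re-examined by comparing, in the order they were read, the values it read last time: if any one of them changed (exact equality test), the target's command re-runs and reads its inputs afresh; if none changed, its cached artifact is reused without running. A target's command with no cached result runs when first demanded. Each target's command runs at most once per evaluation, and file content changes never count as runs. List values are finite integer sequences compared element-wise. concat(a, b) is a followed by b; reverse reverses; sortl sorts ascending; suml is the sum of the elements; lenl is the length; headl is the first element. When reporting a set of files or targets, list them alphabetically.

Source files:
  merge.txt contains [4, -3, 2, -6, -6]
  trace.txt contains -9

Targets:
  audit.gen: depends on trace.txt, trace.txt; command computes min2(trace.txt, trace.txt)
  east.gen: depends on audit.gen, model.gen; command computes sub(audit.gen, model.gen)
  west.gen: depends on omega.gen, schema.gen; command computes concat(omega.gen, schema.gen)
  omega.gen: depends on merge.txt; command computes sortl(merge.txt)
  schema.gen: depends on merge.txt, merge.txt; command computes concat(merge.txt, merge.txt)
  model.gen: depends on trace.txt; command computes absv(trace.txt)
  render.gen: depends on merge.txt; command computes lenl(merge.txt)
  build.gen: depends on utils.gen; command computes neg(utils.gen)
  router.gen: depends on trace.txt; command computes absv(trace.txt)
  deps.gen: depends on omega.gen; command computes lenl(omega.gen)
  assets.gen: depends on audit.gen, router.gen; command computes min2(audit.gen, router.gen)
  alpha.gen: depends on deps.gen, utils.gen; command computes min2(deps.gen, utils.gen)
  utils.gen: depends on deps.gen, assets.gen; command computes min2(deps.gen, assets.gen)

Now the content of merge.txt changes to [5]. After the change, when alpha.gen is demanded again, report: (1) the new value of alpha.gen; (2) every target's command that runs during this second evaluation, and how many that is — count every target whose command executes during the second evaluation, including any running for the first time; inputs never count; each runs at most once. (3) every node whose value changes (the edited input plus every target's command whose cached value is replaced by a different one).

alpha.gen now evaluates to -9.
Run set: alpha.gen, deps.gen, omega.gen, utils.gen (4 run).
Changed values: deps.gen, merge.txt, omega.gen.

Initial pass — values computed on the first demand:
  audit.gen = min2(-9, -9) = -9
  omega.gen = sortl([4, -3, 2, -6, -6]) = [-6, -6, -3, 2, 4]
  deps.gen = lenl([-6, -6, -3, 2, 4]) = 5
  router.gen = absv(-9) = 9
  assets.gen = min2(-9, 9) = -9
  utils.gen = min2(5, -9) = -9
  alpha.gen = min2(5, -9) = -9

Second demand — change propagation:
  omega.gen: re-runs because merge.txt [4, -3, 2, -6, -6]->[5]; new result [5].
  deps.gen: re-runs because omega.gen [-6, -6, -3, 2, 4]->[5]; new result 1.
  utils.gen: re-runs because deps.gen 5->1; new result -9 (unchanged).
  alpha.gen: re-runs because deps.gen 5->1; new result -9 (unchanged).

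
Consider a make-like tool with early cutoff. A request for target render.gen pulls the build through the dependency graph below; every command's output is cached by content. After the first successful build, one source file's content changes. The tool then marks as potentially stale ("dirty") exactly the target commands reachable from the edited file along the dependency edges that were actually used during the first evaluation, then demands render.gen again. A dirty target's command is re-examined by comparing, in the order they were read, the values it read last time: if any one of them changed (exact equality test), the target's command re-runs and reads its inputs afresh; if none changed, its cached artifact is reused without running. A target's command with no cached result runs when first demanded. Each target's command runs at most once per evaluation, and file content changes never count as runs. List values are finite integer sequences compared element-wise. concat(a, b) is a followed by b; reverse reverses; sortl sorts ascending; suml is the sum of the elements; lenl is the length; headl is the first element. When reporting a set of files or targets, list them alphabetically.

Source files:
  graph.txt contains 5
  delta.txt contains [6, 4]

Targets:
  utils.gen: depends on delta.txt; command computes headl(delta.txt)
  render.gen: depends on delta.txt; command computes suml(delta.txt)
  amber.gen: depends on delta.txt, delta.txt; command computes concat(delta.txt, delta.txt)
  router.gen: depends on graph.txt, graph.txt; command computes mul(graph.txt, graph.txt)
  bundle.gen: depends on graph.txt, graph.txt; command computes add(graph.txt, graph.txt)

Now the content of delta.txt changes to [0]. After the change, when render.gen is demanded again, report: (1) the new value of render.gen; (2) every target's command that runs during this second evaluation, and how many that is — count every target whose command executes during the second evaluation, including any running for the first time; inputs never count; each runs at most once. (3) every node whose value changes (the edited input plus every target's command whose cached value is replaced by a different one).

First demand of the output computes:
  render.gen = suml([6, 4]) = 10

After the edit, cleaning proceeds:
  render.gen: a read changed (delta.txt [6, 4]->[0]) — executes, giving 0.

Demanding render.gen again yields 0.
1 target commands run: render.gen.
The nodes whose values change: delta.txt, render.gen.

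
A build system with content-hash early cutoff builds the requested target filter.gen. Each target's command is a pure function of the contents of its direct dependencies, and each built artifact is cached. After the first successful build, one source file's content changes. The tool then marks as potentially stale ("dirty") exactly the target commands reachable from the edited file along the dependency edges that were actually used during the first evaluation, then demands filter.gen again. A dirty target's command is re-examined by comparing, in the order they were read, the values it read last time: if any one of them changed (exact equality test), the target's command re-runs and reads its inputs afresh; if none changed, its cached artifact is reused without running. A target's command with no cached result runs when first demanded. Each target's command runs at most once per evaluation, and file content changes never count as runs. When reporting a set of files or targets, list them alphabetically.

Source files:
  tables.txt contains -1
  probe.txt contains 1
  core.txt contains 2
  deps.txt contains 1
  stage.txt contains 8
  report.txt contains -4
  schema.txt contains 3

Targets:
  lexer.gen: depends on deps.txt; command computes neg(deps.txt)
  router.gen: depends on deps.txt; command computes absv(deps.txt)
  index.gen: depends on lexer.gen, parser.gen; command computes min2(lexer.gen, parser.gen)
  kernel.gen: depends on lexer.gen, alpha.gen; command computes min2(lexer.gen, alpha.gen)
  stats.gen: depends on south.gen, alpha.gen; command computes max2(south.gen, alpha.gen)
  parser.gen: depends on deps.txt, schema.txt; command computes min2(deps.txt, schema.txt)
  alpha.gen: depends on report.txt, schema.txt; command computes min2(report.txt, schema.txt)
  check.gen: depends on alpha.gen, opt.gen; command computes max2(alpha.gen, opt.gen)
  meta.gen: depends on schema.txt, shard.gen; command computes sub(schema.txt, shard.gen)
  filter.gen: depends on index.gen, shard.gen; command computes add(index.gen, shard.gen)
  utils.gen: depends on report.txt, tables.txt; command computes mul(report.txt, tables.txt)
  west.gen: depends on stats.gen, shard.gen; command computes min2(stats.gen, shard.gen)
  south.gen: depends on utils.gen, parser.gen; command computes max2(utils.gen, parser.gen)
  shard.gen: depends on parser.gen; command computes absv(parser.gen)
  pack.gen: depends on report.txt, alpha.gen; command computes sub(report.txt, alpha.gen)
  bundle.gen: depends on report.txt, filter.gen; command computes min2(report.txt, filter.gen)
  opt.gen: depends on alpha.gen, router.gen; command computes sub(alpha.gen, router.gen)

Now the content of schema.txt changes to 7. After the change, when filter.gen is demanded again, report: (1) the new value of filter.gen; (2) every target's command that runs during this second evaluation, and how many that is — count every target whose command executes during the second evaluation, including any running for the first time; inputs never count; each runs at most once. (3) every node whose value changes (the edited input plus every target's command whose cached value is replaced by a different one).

First evaluation (everything demanded from the output):
  lexer.gen = neg(1) = -1
  parser.gen = min2(1, 3) = 1
  index.gen = min2(-1, 1) = -1
  shard.gen = absv(1) = 1
  filter.gen = add(-1, 1) = 0

Propagation after the edit:
  parser.gen: runs — schema.txt 3->7; result 1 (same value as before).
  index.gen: checked — values it read are unchanged (lexer.gen unchanged, parser.gen unchanged); reused cached -1 without running.
  shard.gen: checked — values it read are unchanged (parser.gen unchanged); reused cached 1 without running.
  filter.gen: checked — values it read are unchanged (index.gen unchanged, shard.gen unchanged); reused cached 0 without running.

Key observation: the change is absorbed at parser.gen — it re-runs but produces the same value, and the output's value is unchanged.

New value of filter.gen: 0.
Target commands that run: parser.gen — 1 in total.
Values that change: schema.txt.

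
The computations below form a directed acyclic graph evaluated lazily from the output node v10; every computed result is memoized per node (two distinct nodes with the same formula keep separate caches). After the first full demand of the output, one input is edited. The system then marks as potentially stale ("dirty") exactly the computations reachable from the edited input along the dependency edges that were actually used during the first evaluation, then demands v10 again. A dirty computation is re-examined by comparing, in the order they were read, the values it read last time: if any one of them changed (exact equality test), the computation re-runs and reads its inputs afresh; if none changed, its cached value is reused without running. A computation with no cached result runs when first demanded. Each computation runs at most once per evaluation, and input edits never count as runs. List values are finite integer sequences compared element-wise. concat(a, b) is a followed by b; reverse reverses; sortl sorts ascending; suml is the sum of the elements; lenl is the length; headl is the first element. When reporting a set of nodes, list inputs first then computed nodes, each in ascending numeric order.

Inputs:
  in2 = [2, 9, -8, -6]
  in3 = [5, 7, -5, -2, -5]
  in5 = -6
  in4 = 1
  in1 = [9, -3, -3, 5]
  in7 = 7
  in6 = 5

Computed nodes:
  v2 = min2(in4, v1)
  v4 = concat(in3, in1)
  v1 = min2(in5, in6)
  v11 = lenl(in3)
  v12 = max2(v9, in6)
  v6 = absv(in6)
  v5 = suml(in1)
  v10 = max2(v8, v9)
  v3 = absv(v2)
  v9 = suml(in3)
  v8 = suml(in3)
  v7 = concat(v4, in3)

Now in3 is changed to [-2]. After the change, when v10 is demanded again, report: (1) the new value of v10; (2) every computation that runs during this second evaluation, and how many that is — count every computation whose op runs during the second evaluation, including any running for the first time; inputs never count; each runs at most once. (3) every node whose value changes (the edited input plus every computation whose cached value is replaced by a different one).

Demanding v10 again yields -2.
3 computations run: v8, v9, v10.
The nodes whose values change: in3, v8, v9, v10.

First demand of the output computes:
  v8 = suml([5, 7, -5, -2, -5]) = 0
  v9 = suml([5, 7, -5, -2, -5]) = 0
  v10 = max2(0, 0) = 0

After the edit, cleaning proceeds:
  v8: a read changed (in3 [5, 7, -5, -2, -5]->[-2]) — executes, giving -2.
  v9: a read changed (in3 [5, 7, -5, -2, -5]->[-2]) — executes, giving -2.
  v10: a read changed (v8 0->-2; v9 0->-2) — executes, giving -2.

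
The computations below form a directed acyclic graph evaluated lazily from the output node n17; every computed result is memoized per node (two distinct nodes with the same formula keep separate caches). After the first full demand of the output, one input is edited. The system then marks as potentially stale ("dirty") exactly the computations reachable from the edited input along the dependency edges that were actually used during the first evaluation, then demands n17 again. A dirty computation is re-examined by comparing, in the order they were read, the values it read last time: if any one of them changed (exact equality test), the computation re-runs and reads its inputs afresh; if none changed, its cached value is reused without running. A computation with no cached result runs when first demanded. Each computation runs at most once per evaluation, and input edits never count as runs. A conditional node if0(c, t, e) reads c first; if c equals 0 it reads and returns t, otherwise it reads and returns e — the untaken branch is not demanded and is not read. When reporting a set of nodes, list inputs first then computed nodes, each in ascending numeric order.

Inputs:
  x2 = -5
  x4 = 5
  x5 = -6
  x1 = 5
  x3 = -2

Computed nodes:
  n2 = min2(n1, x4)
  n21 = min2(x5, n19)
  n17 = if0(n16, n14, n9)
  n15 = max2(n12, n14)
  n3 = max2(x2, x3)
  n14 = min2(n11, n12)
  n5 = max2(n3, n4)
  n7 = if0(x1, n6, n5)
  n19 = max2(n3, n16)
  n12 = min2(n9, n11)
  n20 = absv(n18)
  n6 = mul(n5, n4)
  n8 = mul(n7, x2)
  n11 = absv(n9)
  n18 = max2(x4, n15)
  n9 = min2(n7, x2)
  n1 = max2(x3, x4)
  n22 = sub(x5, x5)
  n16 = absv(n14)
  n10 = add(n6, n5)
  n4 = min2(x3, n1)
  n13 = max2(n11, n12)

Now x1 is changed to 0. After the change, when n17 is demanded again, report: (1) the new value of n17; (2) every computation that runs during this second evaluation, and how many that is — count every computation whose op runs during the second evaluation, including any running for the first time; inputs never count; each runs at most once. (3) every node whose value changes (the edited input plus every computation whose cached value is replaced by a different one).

Demanding n17 again yields -5.
3 computations run: n6, n7, n9.
The nodes whose values change: x1, n7.
Note the branch switch — n6 had no cache and runs now for the first time.

First demand of the output computes:
  n1 = max2(-2, 5) = 5
  n3 = max2(-5, -2) = -2
  n4 = min2(-2, 5) = -2
  n5 = max2(-2, -2) = -2
  n7 = if0(x1=5 -> else branch n5) = -2
  n9 = min2(-2, -5) = -5
  n11 = absv(-5) = 5
  n12 = min2(-5, 5) = -5
  n14 = min2(5, -5) = -5
  n16 = absv(-5) = 5
  n17 = if0(n16=5 -> else branch n9) = -5

After the edit, cleaning proceeds:
  n6: had never run; runs now, result 4.
  n7: a read changed (x1 5->0) — executes, giving 4.
  n9: a read changed (n7 -2->4) — executes, giving -5 — identical to its old value.
  n11: dirty, but its reads are unchanged (n9 unchanged); cached 5 stands.
  n12: dirty, but its reads are unchanged (n9 unchanged, n11 unchanged); cached -5 stands.
  n14: dirty, but its reads are unchanged (n11 unchanged, n12 unchanged); cached -5 stands.
  n16: dirty, but its reads are unchanged (n14 unchanged); cached 5 stands.
  n17: dirty, but its reads are unchanged (n16 unchanged, n9 unchanged); cached -5 stands.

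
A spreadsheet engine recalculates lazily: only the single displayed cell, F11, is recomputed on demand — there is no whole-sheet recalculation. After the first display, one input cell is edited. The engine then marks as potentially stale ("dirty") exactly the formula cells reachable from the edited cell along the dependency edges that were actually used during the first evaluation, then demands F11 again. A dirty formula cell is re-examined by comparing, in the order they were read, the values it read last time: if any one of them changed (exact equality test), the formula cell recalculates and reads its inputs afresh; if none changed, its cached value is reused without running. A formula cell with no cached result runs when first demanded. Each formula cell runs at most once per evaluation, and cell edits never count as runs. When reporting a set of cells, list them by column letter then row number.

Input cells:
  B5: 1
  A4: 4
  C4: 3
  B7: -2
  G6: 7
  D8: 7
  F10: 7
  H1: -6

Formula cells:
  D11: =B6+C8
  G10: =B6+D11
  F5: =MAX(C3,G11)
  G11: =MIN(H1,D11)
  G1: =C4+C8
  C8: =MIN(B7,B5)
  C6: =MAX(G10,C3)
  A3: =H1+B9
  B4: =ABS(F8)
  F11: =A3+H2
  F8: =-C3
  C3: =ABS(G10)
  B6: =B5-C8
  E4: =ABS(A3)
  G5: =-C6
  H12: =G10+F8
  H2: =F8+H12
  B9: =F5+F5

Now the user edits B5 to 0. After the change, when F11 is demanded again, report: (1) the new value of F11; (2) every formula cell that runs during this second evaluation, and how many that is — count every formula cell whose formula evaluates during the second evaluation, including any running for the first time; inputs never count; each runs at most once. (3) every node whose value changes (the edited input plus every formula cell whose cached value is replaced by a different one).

First evaluation (everything demanded from the output):
  C8 = MIN(-2, 1) = -2
  B6 = 1 - -2 = 3
  D11 = 3 + -2 = 1
  G10 = 3 + 1 = 4
  C3 = ABS(4) = 4
  F8 = -(4) = -4
  G11 = MIN(-6, 1) = -6
  F5 = MAX(4, -6) = 4
  B9 = 4 + 4 = 8
  A3 = -6 + 8 = 2
  H12 = 4 + -4 = 0
  H2 = -4 + 0 = -4
  F11 = 2 + -4 = -2

Propagation after the edit:
  C8: runs — B5 1->0; result -2 (same value as before).
  B6: runs — B5 1->0; result 2.
  D11: runs — B6 3->2; result 0.
  G10: runs — B6 3->2; D11 1->0; result 2.
  C3: runs — G10 4->2; result 2.
  F8: runs — C3 4->2; result -2.
  G11: runs — D11 1->0; result -6 (same value as before).
  F5: runs — C3 4->2; result 2.
  B9: runs — F5 4->2; F5 4->2; result 4.
  A3: runs — B9 8->4; result -2.
  H12: runs — G10 4->2; F8 -4->-2; result 0 (same value as before).
  H2: runs — F8 -4->-2; result -2.
  F11: runs — A3 2->-2; H2 -4->-2; result -4.

New value of F11: -4.
Formula cells that run: A3, B6, B9, C3, C8, D11, F5, F8, F11, G10, G11, H2, H12 — 13 in total.
Values that change: A3, B5, B6, B9, C3, D11, F5, F8, F11, G10, H2.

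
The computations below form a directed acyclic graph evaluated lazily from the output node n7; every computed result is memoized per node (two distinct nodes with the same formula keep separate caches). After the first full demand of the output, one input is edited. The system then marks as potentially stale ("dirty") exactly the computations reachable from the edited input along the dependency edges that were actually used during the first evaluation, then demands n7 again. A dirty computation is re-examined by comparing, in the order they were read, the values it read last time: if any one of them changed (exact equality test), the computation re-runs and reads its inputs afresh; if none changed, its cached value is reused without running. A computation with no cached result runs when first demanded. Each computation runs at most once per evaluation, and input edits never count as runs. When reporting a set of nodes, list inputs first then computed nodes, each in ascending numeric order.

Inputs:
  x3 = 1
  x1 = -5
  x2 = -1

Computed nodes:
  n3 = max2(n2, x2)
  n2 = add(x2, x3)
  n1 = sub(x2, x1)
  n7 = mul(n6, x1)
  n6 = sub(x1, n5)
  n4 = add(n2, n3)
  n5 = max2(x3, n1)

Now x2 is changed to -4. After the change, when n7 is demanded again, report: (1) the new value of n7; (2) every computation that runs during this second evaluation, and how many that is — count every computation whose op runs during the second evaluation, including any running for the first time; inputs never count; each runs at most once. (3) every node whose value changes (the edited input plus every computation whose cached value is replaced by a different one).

First demand of the output computes:
  n1 = sub(-1, -5) = 4
  n5 = max2(1, 4) = 4
  n6 = sub(-5, 4) = -9
  n7 = mul(-9, -5) = 45

After the edit, cleaning proceeds:
  n1: a read changed (x2 -1->-4) — executes, giving 1.
  n5: a read changed (n1 4->1) — executes, giving 1.
  n6: a read changed (n5 4->1) — executes, giving -6.
  n7: a read changed (n6 -9->-6) — executes, giving 30.

Demanding n7 again yields 30.
4 computations run: n1, n5, n6, n7.
The nodes whose values change: x2, n1, n5, n6, n7.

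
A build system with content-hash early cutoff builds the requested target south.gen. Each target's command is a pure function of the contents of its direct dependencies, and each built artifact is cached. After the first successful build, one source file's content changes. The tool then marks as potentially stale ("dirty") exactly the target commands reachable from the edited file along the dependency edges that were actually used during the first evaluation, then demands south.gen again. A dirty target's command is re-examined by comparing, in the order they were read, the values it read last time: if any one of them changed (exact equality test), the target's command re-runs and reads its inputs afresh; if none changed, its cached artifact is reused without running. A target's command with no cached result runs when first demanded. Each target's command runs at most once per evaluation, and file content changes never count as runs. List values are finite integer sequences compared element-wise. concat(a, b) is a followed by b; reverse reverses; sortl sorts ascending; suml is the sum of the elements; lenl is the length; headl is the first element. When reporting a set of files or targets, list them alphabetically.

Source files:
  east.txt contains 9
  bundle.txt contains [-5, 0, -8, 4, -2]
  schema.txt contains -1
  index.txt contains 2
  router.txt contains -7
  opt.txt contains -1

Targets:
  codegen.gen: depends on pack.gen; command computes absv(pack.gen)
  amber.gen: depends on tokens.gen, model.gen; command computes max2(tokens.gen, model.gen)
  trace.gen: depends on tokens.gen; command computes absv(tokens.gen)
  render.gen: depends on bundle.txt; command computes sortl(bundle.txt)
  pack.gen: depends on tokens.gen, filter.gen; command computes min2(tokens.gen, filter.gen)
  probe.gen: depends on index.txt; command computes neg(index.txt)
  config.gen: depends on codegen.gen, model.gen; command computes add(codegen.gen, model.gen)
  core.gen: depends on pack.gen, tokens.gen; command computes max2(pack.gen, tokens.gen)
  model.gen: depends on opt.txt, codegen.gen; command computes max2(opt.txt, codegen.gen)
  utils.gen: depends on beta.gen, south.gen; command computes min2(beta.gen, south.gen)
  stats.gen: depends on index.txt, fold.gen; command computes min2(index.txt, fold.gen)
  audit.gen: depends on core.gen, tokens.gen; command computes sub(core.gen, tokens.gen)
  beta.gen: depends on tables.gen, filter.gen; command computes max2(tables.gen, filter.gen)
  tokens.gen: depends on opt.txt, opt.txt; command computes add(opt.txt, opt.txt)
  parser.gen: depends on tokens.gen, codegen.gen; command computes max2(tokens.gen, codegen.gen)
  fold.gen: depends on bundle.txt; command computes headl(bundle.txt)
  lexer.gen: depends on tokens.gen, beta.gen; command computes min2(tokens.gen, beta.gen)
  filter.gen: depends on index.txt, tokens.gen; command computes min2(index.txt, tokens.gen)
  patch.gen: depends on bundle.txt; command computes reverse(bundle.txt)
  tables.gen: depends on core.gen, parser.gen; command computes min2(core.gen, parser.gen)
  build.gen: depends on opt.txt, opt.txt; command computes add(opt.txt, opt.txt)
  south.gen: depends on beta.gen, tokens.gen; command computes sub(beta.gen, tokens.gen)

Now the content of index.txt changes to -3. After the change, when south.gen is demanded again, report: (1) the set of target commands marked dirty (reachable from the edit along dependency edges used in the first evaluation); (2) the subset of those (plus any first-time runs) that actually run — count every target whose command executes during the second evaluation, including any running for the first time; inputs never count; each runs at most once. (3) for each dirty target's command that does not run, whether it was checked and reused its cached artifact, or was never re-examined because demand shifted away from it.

First evaluation (everything demanded from the output):
  tokens.gen = add(-1, -1) = -2
  filter.gen = min2(2, -2) = -2
  pack.gen = min2(-2, -2) = -2
  codegen.gen = absv(-2) = 2
  core.gen = max2(-2, -2) = -2
  parser.gen = max2(-2, 2) = 2
  tables.gen = min2(-2, 2) = -2
  beta.gen = max2(-2, -2) = -2
  south.gen = sub(-2, -2) = 0

Propagation after the edit:
  filter.gen: runs — index.txt 2->-3; result -3.
  pack.gen: runs — filter.gen -2->-3; result -3.
  codegen.gen: runs — pack.gen -2->-3; result 3.
  core.gen: runs — pack.gen -2->-3; result -2 (same value as before).
  parser.gen: runs — codegen.gen 2->3; result 3.
  tables.gen: runs — parser.gen 2->3; result -2 (same value as before).
  beta.gen: runs — filter.gen -2->-3; result -2 (same value as before).
  south.gen: checked — values it read are unchanged (beta.gen unchanged, tokens.gen unchanged); reused cached 0 without running.

Key observation: the cutoff stops propagation at south.gen — its inputs' values are unchanged, so it reuses its cache.

Marked dirty: beta.gen, codegen.gen, core.gen, filter.gen, pack.gen, parser.gen, south.gen, tables.gen.
Target commands that run: beta.gen, codegen.gen, core.gen, filter.gen, pack.gen, parser.gen, tables.gen — 7 in total.
Checked but reused from cache: south.gen.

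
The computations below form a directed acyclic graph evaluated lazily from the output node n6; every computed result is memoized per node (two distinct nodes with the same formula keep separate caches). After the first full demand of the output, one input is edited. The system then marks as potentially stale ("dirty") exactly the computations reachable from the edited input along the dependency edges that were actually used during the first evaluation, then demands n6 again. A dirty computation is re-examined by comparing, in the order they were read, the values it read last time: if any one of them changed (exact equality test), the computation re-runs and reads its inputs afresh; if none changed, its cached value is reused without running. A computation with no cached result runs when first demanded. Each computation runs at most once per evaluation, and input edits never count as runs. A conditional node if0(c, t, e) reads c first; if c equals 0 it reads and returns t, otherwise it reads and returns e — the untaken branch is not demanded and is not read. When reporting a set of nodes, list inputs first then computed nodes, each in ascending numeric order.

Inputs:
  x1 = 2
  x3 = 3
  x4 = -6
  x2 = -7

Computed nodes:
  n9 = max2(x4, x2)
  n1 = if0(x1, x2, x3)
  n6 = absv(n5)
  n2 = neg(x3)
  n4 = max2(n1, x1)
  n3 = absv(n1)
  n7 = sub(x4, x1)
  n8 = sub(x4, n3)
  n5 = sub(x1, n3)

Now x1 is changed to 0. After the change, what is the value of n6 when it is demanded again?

Demanding n6 again yields 7.

First demand of the output computes:
  n1 = if0(x1=2 -> else branch x3) = 3
  n3 = absv(3) = 3
  n5 = sub(2, 3) = -1
  n6 = absv(-1) = 1

After the edit, cleaning proceeds:
  n1: a read changed (x1 2->0) — executes, giving -7.
  n3: a read changed (n1 3->-7) — executes, giving 7.
  n5: a read changed (x1 2->0; n3 3->7) — executes, giving -7.
  n6: a read changed (n5 -1->-7) — executes, giving 7.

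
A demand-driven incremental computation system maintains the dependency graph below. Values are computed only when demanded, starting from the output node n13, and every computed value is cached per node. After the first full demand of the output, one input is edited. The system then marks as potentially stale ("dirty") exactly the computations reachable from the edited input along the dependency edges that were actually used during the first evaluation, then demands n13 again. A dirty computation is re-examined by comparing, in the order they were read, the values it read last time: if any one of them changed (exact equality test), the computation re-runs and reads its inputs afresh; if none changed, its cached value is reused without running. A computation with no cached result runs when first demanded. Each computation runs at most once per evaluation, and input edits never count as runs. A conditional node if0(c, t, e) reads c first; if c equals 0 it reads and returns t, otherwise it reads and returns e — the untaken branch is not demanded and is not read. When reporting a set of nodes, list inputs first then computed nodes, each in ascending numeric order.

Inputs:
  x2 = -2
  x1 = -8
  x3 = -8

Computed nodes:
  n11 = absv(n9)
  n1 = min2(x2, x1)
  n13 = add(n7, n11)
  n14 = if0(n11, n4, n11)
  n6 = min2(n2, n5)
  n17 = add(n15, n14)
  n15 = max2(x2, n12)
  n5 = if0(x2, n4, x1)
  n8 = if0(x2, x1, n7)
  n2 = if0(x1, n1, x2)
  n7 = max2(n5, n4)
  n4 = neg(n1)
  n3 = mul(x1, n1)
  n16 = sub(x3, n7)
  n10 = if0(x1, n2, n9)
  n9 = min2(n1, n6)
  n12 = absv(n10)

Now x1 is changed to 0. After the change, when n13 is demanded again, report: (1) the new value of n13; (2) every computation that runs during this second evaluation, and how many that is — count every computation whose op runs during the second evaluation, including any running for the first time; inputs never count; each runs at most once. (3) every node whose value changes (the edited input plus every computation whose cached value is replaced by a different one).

New value of n13: 4.
Computations that run: n1, n2, n4, n5, n6, n7, n9, n11, n13 — 9 in total.
Values that change: x1, n1, n4, n5, n6, n7, n9, n11, n13.

First evaluation (everything demanded from the output):
  n1 = min2(-2, -8) = -8
  n2 = if0(x1=-8 -> else branch x2) = -2
  n4 = neg(-8) = 8
  n5 = if0(x2=-2 -> else branch x1) = -8
  n6 = min2(-2, -8) = -8
  n7 = max2(-8, 8) = 8
  n9 = min2(-8, -8) = -8
  n11 = absv(-8) = 8
  n13 = add(8, 8) = 16

Propagation after the edit:
  n1: runs — x1 -8->0; result -2.
  n2: runs — x1 -8->0; result -2 (same value as before).
  n4: runs — n1 -8->-2; result 2.
  n5: runs — x1 -8->0; result 0.
  n6: runs — n5 -8->0; result -2.
  n7: runs — n5 -8->0; n4 8->2; result 2.
  n9: runs — n1 -8->-2; n6 -8->-2; result -2.
  n11: runs — n9 -8->-2; result 2.
  n13: runs — n7 8->2; n11 8->2; result 4.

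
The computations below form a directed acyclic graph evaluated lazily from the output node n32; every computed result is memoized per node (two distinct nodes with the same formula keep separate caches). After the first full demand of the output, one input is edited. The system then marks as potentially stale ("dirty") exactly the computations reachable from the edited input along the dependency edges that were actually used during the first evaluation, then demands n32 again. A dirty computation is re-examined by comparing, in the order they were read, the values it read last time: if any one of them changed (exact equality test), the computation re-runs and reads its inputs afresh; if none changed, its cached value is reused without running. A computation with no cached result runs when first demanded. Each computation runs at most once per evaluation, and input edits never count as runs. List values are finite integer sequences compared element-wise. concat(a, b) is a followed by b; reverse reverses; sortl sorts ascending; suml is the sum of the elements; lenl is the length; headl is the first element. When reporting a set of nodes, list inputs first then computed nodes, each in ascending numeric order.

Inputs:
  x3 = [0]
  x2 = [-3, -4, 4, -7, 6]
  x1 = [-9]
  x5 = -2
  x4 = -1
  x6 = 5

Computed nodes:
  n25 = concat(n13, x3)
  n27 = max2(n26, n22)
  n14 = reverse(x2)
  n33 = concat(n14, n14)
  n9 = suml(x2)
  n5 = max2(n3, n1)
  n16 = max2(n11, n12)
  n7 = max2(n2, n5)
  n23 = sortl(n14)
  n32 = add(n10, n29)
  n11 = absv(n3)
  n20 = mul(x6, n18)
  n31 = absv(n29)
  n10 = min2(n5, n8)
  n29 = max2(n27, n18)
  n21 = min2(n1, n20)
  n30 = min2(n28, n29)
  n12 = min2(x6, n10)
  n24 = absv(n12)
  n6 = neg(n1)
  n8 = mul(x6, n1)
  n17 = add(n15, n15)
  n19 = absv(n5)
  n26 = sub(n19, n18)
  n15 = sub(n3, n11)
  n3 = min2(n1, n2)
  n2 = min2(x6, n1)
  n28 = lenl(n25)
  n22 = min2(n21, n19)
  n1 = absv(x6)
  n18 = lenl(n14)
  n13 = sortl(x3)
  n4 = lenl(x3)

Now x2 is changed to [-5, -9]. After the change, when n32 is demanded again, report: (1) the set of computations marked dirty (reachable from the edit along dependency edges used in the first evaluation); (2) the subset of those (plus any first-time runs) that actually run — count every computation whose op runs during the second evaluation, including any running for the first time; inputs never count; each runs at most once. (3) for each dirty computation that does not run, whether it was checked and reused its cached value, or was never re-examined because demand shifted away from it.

The edit dirties: n14, n18, n20, n21, n22, n26, n27, n29, n32.
7 computations run: n14, n18, n20, n21, n26, n27, n29.
Cache hits after checking: n22, n32.
Note where the cutoff bites: n22 is checked, finds nothing changed, and keeps its cache.

First demand of the output computes:
  n1 = absv(5) = 5
  n2 = min2(5, 5) = 5
  n3 = min2(5, 5) = 5
  n5 = max2(5, 5) = 5
  n8 = mul(5, 5) = 25
  n10 = min2(5, 25) = 5
  n14 = reverse([-3, -4, 4, -7, 6]) = [6, -7, 4, -4, -3]
  n18 = lenl([6, -7, 4, -4, -3]) = 5
  n19 = absv(5) = 5
  n20 = mul(5, 5) = 25
  n21 = min2(5, 25) = 5
  n22 = min2(5, 5) = 5
  n26 = sub(5, 5) = 0
  n27 = max2(0, 5) = 5
  n29 = max2(5, 5) = 5
  n32 = add(5, 5) = 10

After the edit, cleaning proceeds:
  n14: a read changed (x2 [-3, -4, 4, -7, 6]->[-5, -9]) — executes, giving [-9, -5].
  n18: a read changed (n14 [6, -7, 4, -4, -3]->[-9, -5]) — executes, giving 2.
  n20: a read changed (n18 5->2) — executes, giving 10.
  n21: a read changed (n20 25->10) — executes, giving 5 — identical to its old value.
  n22: dirty, but its reads are unchanged (n21 unchanged, n19 unchanged); cached 5 stands.
  n26: a read changed (n18 5->2) — executes, giving 3.
  n27: a read changed (n26 0->3) — executes, giving 5 — identical to its old value.
  n29: a read changed (n18 5->2) — executes, giving 5 — identical to its old value.
  n32: dirty, but its reads are unchanged (n10 unchanged, n29 unchanged); cached 10 stands.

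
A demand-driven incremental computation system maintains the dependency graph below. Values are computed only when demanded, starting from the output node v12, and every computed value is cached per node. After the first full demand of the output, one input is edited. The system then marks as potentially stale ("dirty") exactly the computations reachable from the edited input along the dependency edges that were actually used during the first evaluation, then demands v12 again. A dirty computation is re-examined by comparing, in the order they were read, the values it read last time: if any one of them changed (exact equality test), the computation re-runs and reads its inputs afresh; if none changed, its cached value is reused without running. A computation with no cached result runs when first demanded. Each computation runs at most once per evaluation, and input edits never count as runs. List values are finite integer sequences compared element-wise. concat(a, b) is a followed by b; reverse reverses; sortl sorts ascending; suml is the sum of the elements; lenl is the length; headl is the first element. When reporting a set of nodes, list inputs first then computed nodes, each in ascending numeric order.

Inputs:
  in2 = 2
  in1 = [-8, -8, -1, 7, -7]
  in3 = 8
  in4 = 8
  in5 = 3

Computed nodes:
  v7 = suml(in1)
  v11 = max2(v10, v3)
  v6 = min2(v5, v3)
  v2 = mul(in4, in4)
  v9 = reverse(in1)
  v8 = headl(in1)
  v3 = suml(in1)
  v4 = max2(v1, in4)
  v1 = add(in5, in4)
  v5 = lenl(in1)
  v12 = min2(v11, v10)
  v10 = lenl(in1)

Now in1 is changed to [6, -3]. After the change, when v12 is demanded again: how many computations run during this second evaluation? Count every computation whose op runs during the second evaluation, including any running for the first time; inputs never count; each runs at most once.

Computations that run: v3, v10, v11, v12 — 4 in total.

First evaluation (everything demanded from the output):
  v3 = suml([-8, -8, -1, 7, -7]) = -17
  v10 = lenl([-8, -8, -1, 7, -7]) = 5
  v11 = max2(5, -17) = 5
  v12 = min2(5, 5) = 5

Propagation after the edit:
  v3: runs — in1 [-8, -8, -1, 7, -7]->[6, -3]; result 3.
  v10: runs — in1 [-8, -8, -1, 7, -7]->[6, -3]; result 2.
  v11: runs — v10 5->2; v3 -17->3; result 3.
  v12: runs — v11 5->3; v10 5->2; result 2.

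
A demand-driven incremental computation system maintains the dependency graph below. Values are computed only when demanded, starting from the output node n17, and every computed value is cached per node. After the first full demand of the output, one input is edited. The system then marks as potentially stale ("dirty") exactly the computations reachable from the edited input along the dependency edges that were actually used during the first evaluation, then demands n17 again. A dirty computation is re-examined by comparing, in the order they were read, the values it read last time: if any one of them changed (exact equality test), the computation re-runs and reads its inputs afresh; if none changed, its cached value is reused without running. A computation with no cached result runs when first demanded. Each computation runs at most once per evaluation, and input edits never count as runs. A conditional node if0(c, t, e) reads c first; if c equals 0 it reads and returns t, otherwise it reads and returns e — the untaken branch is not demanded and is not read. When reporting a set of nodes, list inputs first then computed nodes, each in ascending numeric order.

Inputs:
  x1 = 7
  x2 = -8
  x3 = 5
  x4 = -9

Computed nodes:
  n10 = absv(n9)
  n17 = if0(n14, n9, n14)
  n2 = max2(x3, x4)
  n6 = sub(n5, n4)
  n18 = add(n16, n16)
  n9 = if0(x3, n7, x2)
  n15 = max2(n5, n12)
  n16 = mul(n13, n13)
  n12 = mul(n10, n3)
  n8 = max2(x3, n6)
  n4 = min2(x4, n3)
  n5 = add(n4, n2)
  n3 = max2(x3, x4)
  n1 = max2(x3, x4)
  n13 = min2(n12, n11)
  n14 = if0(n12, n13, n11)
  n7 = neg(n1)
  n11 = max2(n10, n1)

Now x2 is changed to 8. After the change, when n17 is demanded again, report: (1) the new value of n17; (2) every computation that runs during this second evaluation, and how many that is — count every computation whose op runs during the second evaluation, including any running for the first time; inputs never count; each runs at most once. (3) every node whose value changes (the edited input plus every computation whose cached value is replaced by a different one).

New value of n17: 8.
Computations that run: n9, n10 — 2 in total.
Values that change: x2, n9.
Key observation: the change is absorbed at n10 — it re-runs but produces the same value, and the output's value is unchanged.

First evaluation (everything demanded from the output):
  n1 = max2(5, -9) = 5
  n3 = max2(5, -9) = 5
  n9 = if0(x3=5 -> else branch x2) = -8
  n10 = absv(-8) = 8
  n11 = max2(8, 5) = 8
  n12 = mul(8, 5) = 40
  n14 = if0(n12=40 -> else branch n11) = 8
  n17 = if0(n14=8 -> else branch n14) = 8

Propagation after the edit:
  n9: runs — x2 -8->8; result 8.
  n10: runs — n9 -8->8; result 8 (same value as before).
  n11: checked — values it read are unchanged (n10 unchanged, n1 unchanged); reused cached 8 without running.
  n12: checked — values it read are unchanged (n10 unchanged, n3 unchanged); reused cached 40 without running.
  n14: checked — values it read are unchanged (n12 unchanged, n11 unchanged); reused cached 8 without running.
  n17: checked — values it read are unchanged (n14 unchanged, n14 unchanged); reused cached 8 without running.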